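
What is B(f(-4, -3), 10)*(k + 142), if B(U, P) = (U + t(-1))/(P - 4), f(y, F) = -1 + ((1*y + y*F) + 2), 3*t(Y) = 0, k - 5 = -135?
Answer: 18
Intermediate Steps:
k = -130 (k = 5 - 135 = -130)
t(Y) = 0 (t(Y) = (1/3)*0 = 0)
f(y, F) = 1 + y + F*y (f(y, F) = -1 + ((y + F*y) + 2) = -1 + (2 + y + F*y) = 1 + y + F*y)
B(U, P) = U/(-4 + P) (B(U, P) = (U + 0)/(P - 4) = U/(-4 + P))
B(f(-4, -3), 10)*(k + 142) = ((1 - 4 - 3*(-4))/(-4 + 10))*(-130 + 142) = ((1 - 4 + 12)/6)*12 = (9*(1/6))*12 = (3/2)*12 = 18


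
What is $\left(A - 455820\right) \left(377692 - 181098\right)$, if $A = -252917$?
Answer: $-139333441778$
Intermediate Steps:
$\left(A - 455820\right) \left(377692 - 181098\right) = \left(-252917 - 455820\right) \left(377692 - 181098\right) = \left(-708737\right) 196594 = -139333441778$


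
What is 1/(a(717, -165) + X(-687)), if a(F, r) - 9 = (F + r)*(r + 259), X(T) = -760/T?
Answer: 687/35653999 ≈ 1.9269e-5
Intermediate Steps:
a(F, r) = 9 + (259 + r)*(F + r) (a(F, r) = 9 + (F + r)*(r + 259) = 9 + (F + r)*(259 + r) = 9 + (259 + r)*(F + r))
1/(a(717, -165) + X(-687)) = 1/((9 + (-165)² + 259*717 + 259*(-165) + 717*(-165)) - 760/(-687)) = 1/((9 + 27225 + 185703 - 42735 - 118305) - 760*(-1/687)) = 1/(51897 + 760/687) = 1/(35653999/687) = 687/35653999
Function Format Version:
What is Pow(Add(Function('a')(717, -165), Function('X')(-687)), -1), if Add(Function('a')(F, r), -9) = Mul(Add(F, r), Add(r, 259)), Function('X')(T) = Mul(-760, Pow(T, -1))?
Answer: Rational(687, 35653999) ≈ 1.9269e-5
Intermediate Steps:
Function('a')(F, r) = Add(9, Mul(Add(259, r), Add(F, r))) (Function('a')(F, r) = Add(9, Mul(Add(F, r), Add(r, 259))) = Add(9, Mul(Add(F, r), Add(259, r))) = Add(9, Mul(Add(259, r), Add(F, r))))
Pow(Add(Function('a')(717, -165), Function('X')(-687)), -1) = Pow(Add(Add(9, Pow(-165, 2), Mul(259, 717), Mul(259, -165), Mul(717, -165)), Mul(-760, Pow(-687, -1))), -1) = Pow(Add(Add(9, 27225, 185703, -42735, -118305), Mul(-760, Rational(-1, 687))), -1) = Pow(Add(51897, Rational(760, 687)), -1) = Pow(Rational(35653999, 687), -1) = Rational(687, 35653999)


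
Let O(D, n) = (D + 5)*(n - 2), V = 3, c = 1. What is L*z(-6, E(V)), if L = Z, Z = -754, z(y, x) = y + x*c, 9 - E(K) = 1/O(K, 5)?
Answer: -26767/12 ≈ -2230.6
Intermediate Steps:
O(D, n) = (-2 + n)*(5 + D) (O(D, n) = (5 + D)*(-2 + n) = (-2 + n)*(5 + D))
E(K) = 9 - 1/(15 + 3*K) (E(K) = 9 - 1/(-10 - 2*K + 5*5 + K*5) = 9 - 1/(-10 - 2*K + 25 + 5*K) = 9 - 1/(15 + 3*K))
z(y, x) = x + y (z(y, x) = y + x*1 = y + x = x + y)
L = -754
L*z(-6, E(V)) = -754*((134 + 27*3)/(3*(5 + 3)) - 6) = -754*((1/3)*(134 + 81)/8 - 6) = -754*((1/3)*(1/8)*215 - 6) = -754*(215/24 - 6) = -754*71/24 = -26767/12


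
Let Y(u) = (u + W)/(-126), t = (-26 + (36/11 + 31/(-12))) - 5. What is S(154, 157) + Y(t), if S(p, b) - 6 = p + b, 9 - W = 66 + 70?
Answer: 5293109/16632 ≈ 318.25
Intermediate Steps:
W = -127 (W = 9 - (66 + 70) = 9 - 1*136 = 9 - 136 = -127)
S(p, b) = 6 + b + p (S(p, b) = 6 + (p + b) = 6 + (b + p) = 6 + b + p)
t = -4001/132 (t = (-26 + (36*(1/11) + 31*(-1/12))) - 5 = (-26 + (36/11 - 31/12)) - 5 = (-26 + 91/132) - 5 = -3341/132 - 5 = -4001/132 ≈ -30.311)
Y(u) = 127/126 - u/126 (Y(u) = (u - 127)/(-126) = (-127 + u)*(-1/126) = 127/126 - u/126)
S(154, 157) + Y(t) = (6 + 157 + 154) + (127/126 - 1/126*(-4001/132)) = 317 + (127/126 + 4001/16632) = 317 + 20765/16632 = 5293109/16632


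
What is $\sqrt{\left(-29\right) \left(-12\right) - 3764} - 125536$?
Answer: $-125536 + 2 i \sqrt{854} \approx -1.2554 \cdot 10^{5} + 58.447 i$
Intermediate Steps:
$\sqrt{\left(-29\right) \left(-12\right) - 3764} - 125536 = \sqrt{348 - 3764} - 125536 = \sqrt{-3416} - 125536 = 2 i \sqrt{854} - 125536 = -125536 + 2 i \sqrt{854}$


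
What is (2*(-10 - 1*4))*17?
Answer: -476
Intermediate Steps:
(2*(-10 - 1*4))*17 = (2*(-10 - 4))*17 = (2*(-14))*17 = -28*17 = -476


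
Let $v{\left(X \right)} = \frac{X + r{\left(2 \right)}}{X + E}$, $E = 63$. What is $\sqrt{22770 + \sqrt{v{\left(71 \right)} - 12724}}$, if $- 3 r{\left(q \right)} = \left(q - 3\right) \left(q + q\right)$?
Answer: $\frac{\sqrt{3679723080 + 402 i \sqrt{2056162062}}}{402} \approx 150.9 + 0.37376 i$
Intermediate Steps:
$r{\left(q \right)} = - \frac{2 q \left(-3 + q\right)}{3}$ ($r{\left(q \right)} = - \frac{\left(q - 3\right) \left(q + q\right)}{3} = - \frac{\left(-3 + q\right) 2 q}{3} = - \frac{2 q \left(-3 + q\right)}{3}$)
$v{\left(X \right)} = \frac{\frac{4}{3} + X}{63 + X}$ ($v{\left(X \right)} = \frac{X + \frac{2}{3} \cdot 2 \left(3 - 2\right)}{X + 63} = \frac{X + \frac{2}{3} \cdot 2 \left(3 - 2\right)}{63 + X} = \frac{X + \frac{2}{3} \cdot 2 \cdot 1}{63 + X} = \frac{X + \frac{4}{3}}{63 + X} = \frac{\frac{4}{3} + X}{63 + X}$)
$\sqrt{22770 + \sqrt{v{\left(71 \right)} - 12724}} = \sqrt{22770 + \sqrt{\frac{\frac{4}{3} + 71}{63 + 71} - 12724}} = \sqrt{22770 + \sqrt{\frac{1}{134} \cdot \frac{217}{3} - 12724}} = \sqrt{22770 + \sqrt{\frac{217}{402} - 12724}} = \sqrt{22770 + \sqrt{- \frac{5114831}{402}}} = \sqrt{22770 + \frac{i \sqrt{2056162062}}{402}}$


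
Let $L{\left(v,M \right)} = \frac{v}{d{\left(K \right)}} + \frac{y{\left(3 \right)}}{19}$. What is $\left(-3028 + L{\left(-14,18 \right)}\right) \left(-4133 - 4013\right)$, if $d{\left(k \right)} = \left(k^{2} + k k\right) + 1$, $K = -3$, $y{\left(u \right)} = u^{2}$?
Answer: $\frac{468696402}{19} \approx 2.4668 \cdot 10^{7}$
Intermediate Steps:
$d{\left(k \right)} = 1 + 2 k^{2}$ ($d{\left(k \right)} = \left(k^{2} + k^{2}\right) + 1 = 2 k^{2} + 1 = 1 + 2 k^{2}$)
$L{\left(v,M \right)} = \frac{9}{19} + \frac{v}{19}$ ($L{\left(v,M \right)} = \frac{v}{1 + 2 \left(-3\right)^{2}} + \frac{3^{2}}{19} = \frac{v}{1 + 2 \cdot 9} + 9 \cdot \frac{1}{19} = \frac{v}{1 + 18} + \frac{9}{19} = \frac{v}{19} + \frac{9}{19} = \frac{9}{19} + \frac{v}{19}$)
$\left(-3028 + L{\left(-14,18 \right)}\right) \left(-4133 - 4013\right) = \left(-3028 + \left(\frac{9}{19} + \frac{1}{19} \left(-14\right)\right)\right) \left(-4133 - 4013\right) = \left(-3028 + \left(\frac{9}{19} - \frac{14}{19}\right)\right) \left(-8146\right) = \left(-3028 - \frac{5}{19}\right) \left(-8146\right) = \left(- \frac{57537}{19}\right) \left(-8146\right) = \frac{468696402}{19}$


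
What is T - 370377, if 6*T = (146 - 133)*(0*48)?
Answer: -370377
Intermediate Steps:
T = 0 (T = ((146 - 133)*(0*48))/6 = (13*0)/6 = (⅙)*0 = 0)
T - 370377 = 0 - 370377 = -370377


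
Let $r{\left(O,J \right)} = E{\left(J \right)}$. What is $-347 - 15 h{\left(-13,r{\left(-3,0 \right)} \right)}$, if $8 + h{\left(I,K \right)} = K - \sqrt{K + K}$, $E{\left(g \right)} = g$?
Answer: $-227$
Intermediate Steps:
$r{\left(O,J \right)} = J$
$h{\left(I,K \right)} = -8 + K - \sqrt{2} \sqrt{K}$ ($h{\left(I,K \right)} = -8 + \left(K - \sqrt{K + K}\right) = -8 + \left(K - \sqrt{2 K}\right) = -8 - \left(- K + \sqrt{2} \sqrt{K}\right) = -8 + K - \sqrt{2} \sqrt{K}$)
$-347 - 15 h{\left(-13,r{\left(-3,0 \right)} \right)} = -347 - 15 \left(-8 + 0 - \sqrt{2} \sqrt{0}\right) = -347 - 15 \left(-8 + 0 - \sqrt{2} \cdot 0\right) = -347 - 15 \left(-8 + 0 + 0\right) = -347 - -120 = -347 + 120 = -227$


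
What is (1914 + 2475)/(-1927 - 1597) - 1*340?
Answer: -1202549/3524 ≈ -341.25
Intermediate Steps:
(1914 + 2475)/(-1927 - 1597) - 1*340 = 4389/(-3524) - 340 = 4389*(-1/3524) - 340 = -4389/3524 - 340 = -1202549/3524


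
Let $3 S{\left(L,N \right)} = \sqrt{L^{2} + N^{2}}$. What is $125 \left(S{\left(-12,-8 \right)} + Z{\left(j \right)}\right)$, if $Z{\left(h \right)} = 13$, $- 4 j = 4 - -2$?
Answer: $1625 + \frac{500 \sqrt{13}}{3} \approx 2225.9$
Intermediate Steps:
$j = - \frac{3}{2}$ ($j = - \frac{4 - -2}{4} = - \frac{4 + 2}{4} = \left(- \frac{1}{4}\right) 6 = - \frac{3}{2} \approx -1.5$)
$S{\left(L,N \right)} = \frac{\sqrt{L^{2} + N^{2}}}{3}$
$125 \left(S{\left(-12,-8 \right)} + Z{\left(j \right)}\right) = 125 \left(\frac{\sqrt{\left(-12\right)^{2} + \left(-8\right)^{2}}}{3} + 13\right) = 125 \left(\frac{\sqrt{144 + 64}}{3} + 13\right) = 125 \left(\frac{\sqrt{208}}{3} + 13\right) = 125 \left(\frac{4 \sqrt{13}}{3} + 13\right) = 125 \left(13 + \frac{4 \sqrt{13}}{3}\right) = 1625 + \frac{500 \sqrt{13}}{3}$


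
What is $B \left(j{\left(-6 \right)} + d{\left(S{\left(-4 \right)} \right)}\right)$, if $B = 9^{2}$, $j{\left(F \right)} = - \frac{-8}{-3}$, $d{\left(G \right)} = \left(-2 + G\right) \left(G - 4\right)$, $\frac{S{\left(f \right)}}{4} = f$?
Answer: $28944$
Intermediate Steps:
$S{\left(f \right)} = 4 f$
$d{\left(G \right)} = \left(-4 + G\right) \left(-2 + G\right)$ ($d{\left(G \right)} = \left(-2 + G\right) \left(-4 + G\right) = \left(-4 + G\right) \left(-2 + G\right)$)
$j{\left(F \right)} = - \frac{8}{3}$ ($j{\left(F \right)} = - \frac{\left(-8\right) \left(-1\right)}{3} = \left(-1\right) \frac{8}{3} = - \frac{8}{3}$)
$B = 81$
$B \left(j{\left(-6 \right)} + d{\left(S{\left(-4 \right)} \right)}\right) = 81 \left(- \frac{8}{3} + \left(8 + \left(4 \left(-4\right)\right)^{2} - 6 \cdot 4 \left(-4\right)\right)\right) = 81 \left(- \frac{8}{3} + \left(8 + \left(-16\right)^{2} - -96\right)\right) = 81 \left(- \frac{8}{3} + \left(8 + 256 + 96\right)\right) = 81 \left(- \frac{8}{3} + 360\right) = 81 \cdot \frac{1072}{3} = 28944$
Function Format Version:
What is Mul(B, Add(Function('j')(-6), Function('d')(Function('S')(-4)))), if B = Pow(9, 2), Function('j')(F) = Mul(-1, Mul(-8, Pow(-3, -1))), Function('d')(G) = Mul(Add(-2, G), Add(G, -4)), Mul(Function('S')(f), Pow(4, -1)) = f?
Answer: 28944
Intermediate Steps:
Function('S')(f) = Mul(4, f)
Function('d')(G) = Mul(Add(-4, G), Add(-2, G)) (Function('d')(G) = Mul(Add(-2, G), Add(-4, G)) = Mul(Add(-4, G), Add(-2, G)))
Function('j')(F) = Rational(-8, 3) (Function('j')(F) = Mul(-1, Mul(-8, Rational(-1, 3))) = Mul(-1, Rational(8, 3)) = Rational(-8, 3))
B = 81
Mul(B, Add(Function('j')(-6), Function('d')(Function('S')(-4)))) = Mul(81, Add(Rational(-8, 3), Add(8, Pow(Mul(4, -4), 2), Mul(-6, Mul(4, -4))))) = Mul(81, Add(Rational(-8, 3), Add(8, Pow(-16, 2), Mul(-6, -16)))) = Mul(81, Add(Rational(-8, 3), Add(8, 256, 96))) = Mul(81, Add(Rational(-8, 3), 360)) = Mul(81, Rational(1072, 3)) = 28944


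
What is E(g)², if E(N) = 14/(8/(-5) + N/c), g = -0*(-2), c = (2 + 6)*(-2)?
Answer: 1225/16 ≈ 76.563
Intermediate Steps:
c = -16 (c = 8*(-2) = -16)
g = 0 (g = -1*0 = 0)
E(N) = 14/(-8/5 - N/16) (E(N) = 14/(8/(-5) + N/(-16)) = 14/(8*(-⅕) + N*(-1/16)) = 14/(-8/5 - N/16))
E(g)² = (-1120/(128 + 5*0))² = (-1120/(128 + 0))² = (-1120/128)² = (-1120*1/128)² = (-35/4)² = 1225/16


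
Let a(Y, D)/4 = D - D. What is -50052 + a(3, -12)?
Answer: -50052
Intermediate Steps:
a(Y, D) = 0 (a(Y, D) = 4*(D - D) = 4*0 = 0)
-50052 + a(3, -12) = -50052 + 0 = -50052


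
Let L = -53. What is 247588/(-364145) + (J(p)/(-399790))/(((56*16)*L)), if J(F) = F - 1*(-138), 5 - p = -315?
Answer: -94010286888867/138267513505408 ≈ -0.67992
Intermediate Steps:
p = 320 (p = 5 - 1*(-315) = 5 + 315 = 320)
J(F) = 138 + F (J(F) = F + 138 = 138 + F)
247588/(-364145) + (J(p)/(-399790))/(((56*16)*L)) = 247588/(-364145) + ((138 + 320)/(-399790))/(((56*16)*(-53))) = 247588*(-1/364145) + (458*(-1/399790))/((896*(-53))) = -247588/364145 - 229/199895/(-47488) = -247588/364145 - 229/199895*(-1/47488) = -247588/364145 + 229/9492613760 = -94010286888867/138267513505408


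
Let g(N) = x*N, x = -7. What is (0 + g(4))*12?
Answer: -336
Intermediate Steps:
g(N) = -7*N
(0 + g(4))*12 = (0 - 7*4)*12 = (0 - 28)*12 = -28*12 = -336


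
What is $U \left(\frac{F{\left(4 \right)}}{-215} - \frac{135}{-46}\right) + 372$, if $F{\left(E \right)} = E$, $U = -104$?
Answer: $\frac{339808}{4945} \approx 68.718$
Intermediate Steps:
$U \left(\frac{F{\left(4 \right)}}{-215} - \frac{135}{-46}\right) + 372 = - 104 \left(\frac{4}{-215} - \frac{135}{-46}\right) + 372 = - 104 \left(4 \left(- \frac{1}{215}\right) - - \frac{135}{46}\right) + 372 = - 104 \left(- \frac{4}{215} + \frac{135}{46}\right) + 372 = \left(-104\right) \frac{28841}{9890} + 372 = - \frac{1499732}{4945} + 372 = \frac{339808}{4945}$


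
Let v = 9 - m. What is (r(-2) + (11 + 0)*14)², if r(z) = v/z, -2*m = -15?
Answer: 375769/16 ≈ 23486.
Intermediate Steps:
m = 15/2 (m = -½*(-15) = 15/2 ≈ 7.5000)
v = 3/2 (v = 9 - 1*15/2 = 9 - 15/2 = 3/2 ≈ 1.5000)
r(z) = 3/(2*z)
(r(-2) + (11 + 0)*14)² = ((3/2)/(-2) + (11 + 0)*14)² = ((3/2)*(-½) + 11*14)² = (-¾ + 154)² = (613/4)² = 375769/16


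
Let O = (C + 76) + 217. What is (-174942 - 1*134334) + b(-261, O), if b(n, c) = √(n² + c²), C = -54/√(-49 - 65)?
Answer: -309276 + √(55573936 + 100206*I*√114)/19 ≈ -3.0888e+5 + 3.7766*I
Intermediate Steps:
C = 9*I*√114/19 (C = -54*(-I*√114/114) = -(-9)*I*√114/19 = 9*I*√114/19 ≈ 5.0576*I)
O = 293 + 9*I*√114/19 (O = (9*I*√114/19 + 76) + 217 = (76 + 9*I*√114/19) + 217 = 293 + 9*I*√114/19 ≈ 293.0 + 5.0576*I)
b(n, c) = √(c² + n²)
(-174942 - 1*134334) + b(-261, O) = (-174942 - 1*134334) + √((293 + 9*I*√114/19)² + (-261)²) = (-174942 - 134334) + √((293 + 9*I*√114/19)² + 68121) = -309276 + √(68121 + (293 + 9*I*√114/19)²)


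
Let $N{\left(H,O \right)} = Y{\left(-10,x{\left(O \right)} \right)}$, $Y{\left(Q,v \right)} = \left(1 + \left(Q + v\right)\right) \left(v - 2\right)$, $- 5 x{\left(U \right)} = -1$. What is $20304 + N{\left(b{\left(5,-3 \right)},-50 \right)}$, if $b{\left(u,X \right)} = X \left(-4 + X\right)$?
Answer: $\frac{507996}{25} \approx 20320.0$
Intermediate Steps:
$x{\left(U \right)} = \frac{1}{5}$ ($x{\left(U \right)} = \left(- \frac{1}{5}\right) \left(-1\right) = \frac{1}{5}$)
$Y{\left(Q,v \right)} = \left(-2 + v\right) \left(1 + Q + v\right)$ ($Y{\left(Q,v \right)} = \left(1 + Q + v\right) \left(-2 + v\right) = \left(-2 + v\right) \left(1 + Q + v\right)$)
$N{\left(H,O \right)} = \frac{396}{25}$ ($N{\left(H,O \right)} = -2 + \left(\frac{1}{5}\right)^{2} - \frac{1}{5} - -20 - 2 = -2 + \frac{1}{25} - \frac{1}{5} + 20 - 2 = \frac{396}{25}$)
$20304 + N{\left(b{\left(5,-3 \right)},-50 \right)} = 20304 + \frac{396}{25} = \frac{507996}{25}$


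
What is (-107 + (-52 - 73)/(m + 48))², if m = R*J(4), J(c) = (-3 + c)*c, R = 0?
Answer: 27678121/2304 ≈ 12013.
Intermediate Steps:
J(c) = c*(-3 + c)
m = 0 (m = 0*(4*(-3 + 4)) = 0*(4*1) = 0*4 = 0)
(-107 + (-52 - 73)/(m + 48))² = (-107 + (-52 - 73)/(0 + 48))² = (-107 - 125/48)² = (-5261/48)² = 27678121/2304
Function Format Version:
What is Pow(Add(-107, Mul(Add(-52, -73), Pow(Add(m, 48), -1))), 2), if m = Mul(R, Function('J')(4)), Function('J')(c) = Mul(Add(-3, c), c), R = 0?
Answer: Rational(27678121, 2304) ≈ 12013.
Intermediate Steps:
Function('J')(c) = Mul(c, Add(-3, c))
m = 0 (m = Mul(0, Mul(4, Add(-3, 4))) = Mul(0, Mul(4, 1)) = Mul(0, 4) = 0)
Pow(Add(-107, Mul(Add(-52, -73), Pow(Add(m, 48), -1))), 2) = Pow(Add(-107, Mul(Add(-52, -73), Pow(Add(0, 48), -1))), 2) = Pow(Add(-107, Mul(-125, Pow(48, -1))), 2) = Pow(Add(-107, Mul(-125, Rational(1, 48))), 2) = Pow(Add(-107, Rational(-125, 48)), 2) = Pow(Rational(-5261, 48), 2) = Rational(27678121, 2304)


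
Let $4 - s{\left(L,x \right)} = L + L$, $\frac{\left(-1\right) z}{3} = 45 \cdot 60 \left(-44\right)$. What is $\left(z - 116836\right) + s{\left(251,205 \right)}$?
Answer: $239066$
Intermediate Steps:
$z = 356400$ ($z = - 3 \cdot 45 \cdot 60 \left(-44\right) = - 3 \cdot 2700 \left(-44\right) = \left(-3\right) \left(-118800\right) = 356400$)
$s{\left(L,x \right)} = 4 - 2 L$ ($s{\left(L,x \right)} = 4 - \left(L + L\right) = 4 - 2 L$)
$\left(z - 116836\right) + s{\left(251,205 \right)} = \left(356400 - 116836\right) + \left(4 - 502\right) = 239564 + \left(4 - 502\right) = 239564 - 498 = 239066$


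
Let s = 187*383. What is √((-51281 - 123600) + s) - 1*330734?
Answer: -330734 + 2*I*√25815 ≈ -3.3073e+5 + 321.34*I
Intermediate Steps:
s = 71621
√((-51281 - 123600) + s) - 1*330734 = √((-51281 - 123600) + 71621) - 1*330734 = √(-174881 + 71621) - 330734 = √(-103260) - 330734 = 2*I*√25815 - 330734 = -330734 + 2*I*√25815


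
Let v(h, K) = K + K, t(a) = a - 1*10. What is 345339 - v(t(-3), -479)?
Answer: 346297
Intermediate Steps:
t(a) = -10 + a (t(a) = a - 10 = -10 + a)
v(h, K) = 2*K
345339 - v(t(-3), -479) = 345339 - 2*(-479) = 345339 - 1*(-958) = 345339 + 958 = 346297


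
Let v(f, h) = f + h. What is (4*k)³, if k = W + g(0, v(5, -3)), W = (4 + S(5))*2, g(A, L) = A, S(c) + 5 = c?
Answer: 32768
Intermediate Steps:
S(c) = -5 + c
W = 8 (W = (4 + (-5 + 5))*2 = (4 + 0)*2 = 4*2 = 8)
k = 8 (k = 8 + 0 = 8)
(4*k)³ = (4*8)³ = 32³ = 32768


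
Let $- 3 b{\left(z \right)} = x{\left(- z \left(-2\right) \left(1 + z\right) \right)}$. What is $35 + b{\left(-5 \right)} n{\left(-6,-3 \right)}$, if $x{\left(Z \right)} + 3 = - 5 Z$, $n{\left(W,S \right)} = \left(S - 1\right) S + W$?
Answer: $441$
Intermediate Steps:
$n{\left(W,S \right)} = W + S \left(-1 + S\right)$ ($n{\left(W,S \right)} = \left(S - 1\right) S + W = \left(-1 + S\right) S + W = S \left(-1 + S\right) + W = W + S \left(-1 + S\right)$)
$x{\left(Z \right)} = -3 - 5 Z$
$b{\left(z \right)} = 1 + \frac{10 z \left(1 + z\right)}{3}$ ($b{\left(z \right)} = - \frac{-3 - 5 - z \left(-2\right) \left(1 + z\right)}{3} = - \frac{-3 - 5 \cdot 2 z \left(1 + z\right)}{3} = - \frac{-3 - 10 z \left(1 + z\right)}{3} = 1 + \frac{10 z \left(1 + z\right)}{3}$)
$35 + b{\left(-5 \right)} n{\left(-6,-3 \right)} = 35 + \left(1 + \frac{10}{3} \left(-5\right) \left(1 - 5\right)\right) \left(-6 + \left(-3\right)^{2} - -3\right) = 35 + \left(1 + \frac{10}{3} \left(-5\right) \left(-4\right)\right) \left(-6 + 9 + 3\right) = 35 + \left(1 + \frac{200}{3}\right) 6 = 35 + \frac{203}{3} \cdot 6 = 35 + 406 = 441$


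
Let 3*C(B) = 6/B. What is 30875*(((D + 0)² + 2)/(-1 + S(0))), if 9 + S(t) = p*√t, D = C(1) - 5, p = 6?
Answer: -67925/2 ≈ -33963.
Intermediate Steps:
C(B) = 2/B (C(B) = (6/B)/3 = 2/B)
D = -3 (D = 2/1 - 5 = 2*1 - 5 = 2 - 5 = -3)
S(t) = -9 + 6*√t
30875*(((D + 0)² + 2)/(-1 + S(0))) = 30875*(((-3 + 0)² + 2)/(-1 + (-9 + 6*√0))) = 30875*(((-3)² + 2)/(-1 + (-9 + 6*0))) = 30875*((9 + 2)/(-1 + (-9 + 0))) = 30875*(11/(-1 - 9)) = 30875*(11/(-10)) = 30875*(11*(-⅒)) = 30875*(-11/10) = -67925/2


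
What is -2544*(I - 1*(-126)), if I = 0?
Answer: -320544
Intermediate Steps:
-2544*(I - 1*(-126)) = -2544*(0 - 1*(-126)) = -2544*(0 + 126) = -2544*126 = -320544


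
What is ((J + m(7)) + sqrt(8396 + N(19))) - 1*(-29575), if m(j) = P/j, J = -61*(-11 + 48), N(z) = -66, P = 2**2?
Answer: 191230/7 + 7*sqrt(170) ≈ 27410.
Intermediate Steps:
P = 4
J = -2257 (J = -61*37 = -2257)
m(j) = 4/j
((J + m(7)) + sqrt(8396 + N(19))) - 1*(-29575) = ((-2257 + 4/7) + sqrt(8396 - 66)) - 1*(-29575) = ((-2257 + 4*(1/7)) + sqrt(8330)) + 29575 = ((-2257 + 4/7) + 7*sqrt(170)) + 29575 = (-15795/7 + 7*sqrt(170)) + 29575 = 191230/7 + 7*sqrt(170)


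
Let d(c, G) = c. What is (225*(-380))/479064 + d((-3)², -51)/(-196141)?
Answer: -1397863923/7830341002 ≈ -0.17852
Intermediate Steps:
(225*(-380))/479064 + d((-3)², -51)/(-196141) = (225*(-380))/479064 + (-3)²/(-196141) = -85500*1/479064 + 9*(-1/196141) = -7125/39922 - 9/196141 = -1397863923/7830341002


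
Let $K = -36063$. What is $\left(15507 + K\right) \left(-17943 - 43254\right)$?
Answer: $1257965532$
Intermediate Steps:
$\left(15507 + K\right) \left(-17943 - 43254\right) = \left(15507 - 36063\right) \left(-17943 - 43254\right) = \left(-20556\right) \left(-61197\right) = 1257965532$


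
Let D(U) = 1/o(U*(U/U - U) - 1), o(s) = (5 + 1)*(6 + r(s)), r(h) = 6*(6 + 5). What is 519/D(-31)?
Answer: 224208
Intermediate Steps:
r(h) = 66 (r(h) = 6*11 = 66)
o(s) = 432 (o(s) = (5 + 1)*(6 + 66) = 6*72 = 432)
D(U) = 1/432
519/D(-31) = 519/(1/432) = 519*432 = 224208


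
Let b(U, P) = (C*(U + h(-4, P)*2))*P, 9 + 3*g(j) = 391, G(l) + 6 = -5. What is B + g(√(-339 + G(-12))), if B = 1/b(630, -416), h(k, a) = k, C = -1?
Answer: 98843267/776256 ≈ 127.33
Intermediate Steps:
G(l) = -11 (G(l) = -6 - 5 = -11)
g(j) = 382/3 (g(j) = -3 + (⅓)*391 = -3 + 391/3 = 382/3)
b(U, P) = P*(8 - U) (b(U, P) = (-(U - 4*2))*P = (-(U - 8))*P = (-(-8 + U))*P = (8 - U)*P = P*(8 - U))
B = 1/258752 (B = 1/(-416*(8 - 1*630)) = 1/(-416*(8 - 630)) = 1/(-416*(-622)) = 1/258752 ≈ 3.8647e-6)
B + g(√(-339 + G(-12))) = 1/258752 + 382/3 = 98843267/776256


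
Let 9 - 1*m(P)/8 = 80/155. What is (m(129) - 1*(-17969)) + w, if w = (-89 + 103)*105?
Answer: 604713/31 ≈ 19507.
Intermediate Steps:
m(P) = 2104/31 (m(P) = 72 - 640/155 = 72 - 8*16/31 = 72 - 128/31 = 2104/31)
w = 1470 (w = 14*105 = 1470)
(m(129) - 1*(-17969)) + w = (2104/31 - 1*(-17969)) + 1470 = (2104/31 + 17969) + 1470 = 559143/31 + 1470 = 604713/31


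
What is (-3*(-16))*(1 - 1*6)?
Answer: -240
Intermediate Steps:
(-3*(-16))*(1 - 1*6) = 48*(1 - 6) = 48*(-5) = -240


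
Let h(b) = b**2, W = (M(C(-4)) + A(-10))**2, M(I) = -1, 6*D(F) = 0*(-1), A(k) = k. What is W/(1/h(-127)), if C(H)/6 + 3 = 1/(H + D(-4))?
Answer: 1951609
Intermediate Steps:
D(F) = 0 (D(F) = (0*(-1))/6 = (1/6)*0 = 0)
C(H) = -18 + 6/H (C(H) = -18 + 6/(H + 0) = -18 + 6/H)
W = 121 (W = (-1 - 10)**2 = (-11)**2 = 121)
W/(1/h(-127)) = 121/(1/((-127)**2)) = 121/(1/16129) = 121*16129 = 1951609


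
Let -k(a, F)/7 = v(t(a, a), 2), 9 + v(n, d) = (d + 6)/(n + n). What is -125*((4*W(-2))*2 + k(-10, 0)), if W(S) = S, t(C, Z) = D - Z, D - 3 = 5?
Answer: -51125/9 ≈ -5680.6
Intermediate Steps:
D = 8 (D = 3 + 5 = 8)
t(C, Z) = 8 - Z
v(n, d) = -9 + (6 + d)/(2*n) (v(n, d) = -9 + (d + 6)/(n + n) = -9 + (6 + d)/((2*n)) = -9 + (6 + d)*(1/(2*n)) = -9 + (6 + d)/(2*n))
k(a, F) = -7*(-136 + 18*a)/(2*(8 - a)) (k(a, F) = -7*(6 + 2 - 18*(8 - a))/(2*(8 - a)) = -7*(6 + 2 + (-144 + 18*a))/(2*(8 - a)) = -7*(-136 + 18*a)/(2*(8 - a)))
-125*((4*W(-2))*2 + k(-10, 0)) = -125*((4*(-2))*2 + 7*(-68 + 9*(-10))/(-8 - 10)) = -125*(-8*2 + 7*(-68 - 90)/(-18)) = -125*(-16 + 7*(-1/18)*(-158)) = -125*(-16 + 553/9) = -125*409/9 = -51125/9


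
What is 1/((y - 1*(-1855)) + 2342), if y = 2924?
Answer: 1/7121 ≈ 0.00014043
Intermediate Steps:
1/((y - 1*(-1855)) + 2342) = 1/((2924 - 1*(-1855)) + 2342) = 1/((2924 + 1855) + 2342) = 1/(4779 + 2342) = 1/7121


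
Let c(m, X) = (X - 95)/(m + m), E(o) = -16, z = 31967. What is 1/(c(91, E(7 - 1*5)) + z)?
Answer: 182/5817883 ≈ 3.1283e-5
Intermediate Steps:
c(m, X) = (-95 + X)/(2*m) (c(m, X) = (-95 + X)/((2*m)) = (-95 + X)*(1/(2*m)) = (-95 + X)/(2*m))
1/(c(91, E(7 - 1*5)) + z) = 1/((½)*(-95 - 16)/91 + 31967) = 1/((½)*(1/91)*(-111) + 31967) = 1/(-111/182 + 31967) = 1/(5817883/182) = 182/5817883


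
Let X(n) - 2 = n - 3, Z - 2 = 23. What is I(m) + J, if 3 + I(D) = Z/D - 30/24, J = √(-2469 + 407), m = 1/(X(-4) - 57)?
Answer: -6217/4 + I*√2062 ≈ -1554.3 + 45.409*I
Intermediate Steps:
Z = 25 (Z = 2 + 23 = 25)
X(n) = -1 + n (X(n) = 2 + (n - 3) = 2 + (-3 + n) = -1 + n)
m = -1/62 (m = 1/((-1 - 4) - 57) = 1/(-5 - 57) = 1/(-62) = -1/62 ≈ -0.016129)
J = I*√2062 (J = √(-2062) = I*√2062 ≈ 45.409*I)
I(D) = -17/4 + 25/D (I(D) = -3 + (25/D - 30/24) = -3 + (25/D - 30*1/24) = -3 + (25/D - 5/4) = -3 + (-5/4 + 25/D) = -17/4 + 25/D)
I(m) + J = (-17/4 + 25/(-1/62)) + I*√2062 = (-17/4 + 25*(-62)) + I*√2062 = (-17/4 - 1550) + I*√2062 = -6217/4 + I*√2062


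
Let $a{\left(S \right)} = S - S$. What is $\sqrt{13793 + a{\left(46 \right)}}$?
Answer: $\sqrt{13793} \approx 117.44$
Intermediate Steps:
$a{\left(S \right)} = 0$
$\sqrt{13793 + a{\left(46 \right)}} = \sqrt{13793 + 0} = \sqrt{13793}$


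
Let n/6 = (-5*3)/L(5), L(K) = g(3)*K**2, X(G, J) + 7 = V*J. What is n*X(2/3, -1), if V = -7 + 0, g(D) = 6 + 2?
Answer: 0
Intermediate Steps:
g(D) = 8
V = -7
X(G, J) = -7 - 7*J
L(K) = 8*K**2
n = -9/20 (n = 6*((-5*3)/((8*5**2))) = 6*(-15/(8*25)) = 6*(-15/200) = 6*(-15*1/200) = 6*(-3/40) = -9/20 ≈ -0.45000)
n*X(2/3, -1) = -9*(-7 - 7*(-1))/20 = -9*(-7 + 7)/20 = -9/20*0 = 0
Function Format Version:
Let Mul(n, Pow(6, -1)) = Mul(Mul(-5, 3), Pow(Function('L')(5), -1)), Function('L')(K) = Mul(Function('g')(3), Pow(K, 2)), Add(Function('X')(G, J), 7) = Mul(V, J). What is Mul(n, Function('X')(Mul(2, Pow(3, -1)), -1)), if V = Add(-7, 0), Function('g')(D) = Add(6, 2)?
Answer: 0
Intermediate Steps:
Function('g')(D) = 8
V = -7
Function('X')(G, J) = Add(-7, Mul(-7, J))
Function('L')(K) = Mul(8, Pow(K, 2))
n = Rational(-9, 20) (n = Mul(6, Mul(Mul(-5, 3), Pow(Mul(8, Pow(5, 2)), -1))) = Mul(6, Mul(-15, Pow(Mul(8, 25), -1))) = Mul(6, Mul(-15, Pow(200, -1))) = Mul(6, Mul(-15, Rational(1, 200))) = Mul(6, Rational(-3, 40)) = Rational(-9, 20) ≈ -0.45000)
Mul(n, Function('X')(Mul(2, Pow(3, -1)), -1)) = Mul(Rational(-9, 20), Add(-7, Mul(-7, -1))) = Mul(Rational(-9, 20), Add(-7, 7)) = Mul(Rational(-9, 20), 0) = 0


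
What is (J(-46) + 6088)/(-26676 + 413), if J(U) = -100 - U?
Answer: -6034/26263 ≈ -0.22975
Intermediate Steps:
(J(-46) + 6088)/(-26676 + 413) = ((-100 - 1*(-46)) + 6088)/(-26676 + 413) = ((-100 + 46) + 6088)/(-26263) = (-54 + 6088)*(-1/26263) = 6034*(-1/26263) = -6034/26263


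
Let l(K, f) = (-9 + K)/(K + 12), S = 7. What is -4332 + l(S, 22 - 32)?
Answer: -82310/19 ≈ -4332.1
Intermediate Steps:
l(K, f) = (-9 + K)/(12 + K)
-4332 + l(S, 22 - 32) = -4332 + (-9 + 7)/(12 + 7) = -4332 - 2/19 = -82310/19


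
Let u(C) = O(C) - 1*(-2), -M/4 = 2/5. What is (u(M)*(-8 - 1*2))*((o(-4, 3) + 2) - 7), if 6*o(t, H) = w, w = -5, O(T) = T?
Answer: 70/3 ≈ 23.333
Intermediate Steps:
M = -8/5 ≈ -1.6000
u(C) = 2 + C (u(C) = C - 1*(-2) = C + 2 = 2 + C)
o(t, H) = -⅚ (o(t, H) = (⅙)*(-5) = -⅚)
(u(M)*(-8 - 1*2))*((o(-4, 3) + 2) - 7) = ((2 - 8/5)*(-8 - 1*2))*((-⅚ + 2) - 7) = (2*(-8 - 2)/5)*(7/6 - 7) = ((⅖)*(-10))*(-35/6) = -4*(-35/6) = 70/3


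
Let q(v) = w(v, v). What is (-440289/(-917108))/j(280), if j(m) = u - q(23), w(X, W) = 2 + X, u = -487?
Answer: -440289/469559296 ≈ -0.00093766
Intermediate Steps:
q(v) = 2 + v
j(m) = -512 (j(m) = -487 - (2 + 23) = -487 - 1*25 = -487 - 25 = -512)
(-440289/(-917108))/j(280) = -440289/(-917108)/(-512) = -440289*(-1/917108)*(-1/512) = (440289/917108)*(-1/512) = -440289/469559296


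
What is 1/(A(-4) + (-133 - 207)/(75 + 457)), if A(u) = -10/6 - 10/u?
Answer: 798/155 ≈ 5.1484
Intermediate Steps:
A(u) = -5/3 - 10/u (A(u) = -10*⅙ - 10/u = -5/3 - 10/u)
1/(A(-4) + (-133 - 207)/(75 + 457)) = 1/((-5/3 - 10/(-4)) + (-133 - 207)/(75 + 457)) = 1/((-5/3 - 10*(-¼)) - 340/532) = 1/((-5/3 + 5/2) - 340*1/532) = 1/(⅚ - 85/133) = 1/(155/798) = 798/155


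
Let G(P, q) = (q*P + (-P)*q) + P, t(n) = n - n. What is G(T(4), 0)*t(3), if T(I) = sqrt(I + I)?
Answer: 0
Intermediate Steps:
t(n) = 0
T(I) = sqrt(2)*sqrt(I) (T(I) = sqrt(2*I) = sqrt(2)*sqrt(I))
G(P, q) = P (G(P, q) = (P*q - P*q) + P = 0 + P = P)
G(T(4), 0)*t(3) = (sqrt(2)*sqrt(4))*0 = (sqrt(2)*2)*0 = (2*sqrt(2))*0 = 0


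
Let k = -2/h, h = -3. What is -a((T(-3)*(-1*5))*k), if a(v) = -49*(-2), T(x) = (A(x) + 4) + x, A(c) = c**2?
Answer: -98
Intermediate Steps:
k = 2/3 (k = -2/(-3) = -2*(-1/3) = 2/3 ≈ 0.66667)
T(x) = 4 + x + x**2 (T(x) = (x**2 + 4) + x = (4 + x**2) + x = 4 + x + x**2)
a(v) = 98
-a((T(-3)*(-1*5))*k) = -1*98 = -98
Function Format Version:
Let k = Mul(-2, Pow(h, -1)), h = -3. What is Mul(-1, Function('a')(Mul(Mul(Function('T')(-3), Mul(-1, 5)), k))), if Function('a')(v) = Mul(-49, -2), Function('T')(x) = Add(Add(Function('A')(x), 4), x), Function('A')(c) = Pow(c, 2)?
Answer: -98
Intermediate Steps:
k = Rational(2, 3) (k = Mul(-2, Pow(-3, -1)) = Mul(-2, Rational(-1, 3)) = Rational(2, 3) ≈ 0.66667)
Function('T')(x) = Add(4, x, Pow(x, 2)) (Function('T')(x) = Add(Add(Pow(x, 2), 4), x) = Add(Add(4, Pow(x, 2)), x) = Add(4, x, Pow(x, 2)))
Function('a')(v) = 98
Mul(-1, Function('a')(Mul(Mul(Function('T')(-3), Mul(-1, 5)), k))) = Mul(-1, 98) = -98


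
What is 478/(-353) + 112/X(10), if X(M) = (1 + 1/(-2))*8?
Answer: 9406/353 ≈ 26.646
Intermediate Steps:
X(M) = 4 (X(M) = (1 - ½)*8 = (½)*8 = 4)
478/(-353) + 112/X(10) = 478/(-353) + 112/4 = 478*(-1/353) + 112*(¼) = -478/353 + 28 = 9406/353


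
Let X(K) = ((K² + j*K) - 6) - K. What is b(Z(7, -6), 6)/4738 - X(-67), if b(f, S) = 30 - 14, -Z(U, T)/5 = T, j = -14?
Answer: -13001064/2369 ≈ -5488.0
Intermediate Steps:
Z(U, T) = -5*T
b(f, S) = 16
X(K) = -6 + K² - 15*K (X(K) = ((K² - 14*K) - 6) - K = (-6 + K² - 14*K) - K = -6 + K² - 15*K)
b(Z(7, -6), 6)/4738 - X(-67) = 16/4738 - (-6 + (-67)² - 15*(-67)) = 16*(1/4738) - (-6 + 4489 + 1005) = 8/2369 - 1*5488 = 8/2369 - 5488 = -13001064/2369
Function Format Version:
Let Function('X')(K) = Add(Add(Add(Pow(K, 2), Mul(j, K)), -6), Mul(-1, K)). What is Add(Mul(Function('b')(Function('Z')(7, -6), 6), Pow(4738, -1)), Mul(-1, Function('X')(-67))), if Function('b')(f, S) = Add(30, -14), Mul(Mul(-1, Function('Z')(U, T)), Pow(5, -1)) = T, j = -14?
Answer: Rational(-13001064, 2369) ≈ -5488.0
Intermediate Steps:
Function('Z')(U, T) = Mul(-5, T)
Function('b')(f, S) = 16
Function('X')(K) = Add(-6, Pow(K, 2), Mul(-15, K)) (Function('X')(K) = Add(Add(Add(Pow(K, 2), Mul(-14, K)), -6), Mul(-1, K)) = Add(Add(-6, Pow(K, 2), Mul(-14, K)), Mul(-1, K)) = Add(-6, Pow(K, 2), Mul(-15, K)))
Add(Mul(Function('b')(Function('Z')(7, -6), 6), Pow(4738, -1)), Mul(-1, Function('X')(-67))) = Add(Mul(16, Pow(4738, -1)), Mul(-1, Add(-6, Pow(-67, 2), Mul(-15, -67)))) = Add(Mul(16, Rational(1, 4738)), Mul(-1, Add(-6, 4489, 1005))) = Add(Rational(8, 2369), Mul(-1, 5488)) = Add(Rational(8, 2369), -5488) = Rational(-13001064, 2369)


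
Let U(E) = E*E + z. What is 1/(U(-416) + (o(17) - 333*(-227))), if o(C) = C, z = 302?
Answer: 1/248966 ≈ 4.0166e-6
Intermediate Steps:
U(E) = 302 + E² (U(E) = E*E + 302 = E² + 302 = 302 + E²)
1/(U(-416) + (o(17) - 333*(-227))) = 1/((302 + (-416)²) + (17 - 333*(-227))) = 1/((302 + 173056) + (17 + 75591)) = 1/(173358 + 75608) = 1/248966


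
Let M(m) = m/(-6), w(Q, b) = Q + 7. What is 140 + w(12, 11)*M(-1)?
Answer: 859/6 ≈ 143.17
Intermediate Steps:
w(Q, b) = 7 + Q
M(m) = -m/6 (M(m) = m*(-1/6) = -m/6)
140 + w(12, 11)*M(-1) = 140 + (7 + 12)*(-1/6*(-1)) = 140 + 19*(1/6) = 140 + 19/6 = 859/6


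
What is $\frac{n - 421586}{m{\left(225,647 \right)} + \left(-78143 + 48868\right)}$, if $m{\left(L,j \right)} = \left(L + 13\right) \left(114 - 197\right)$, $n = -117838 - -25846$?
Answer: $\frac{513578}{49029} \approx 10.475$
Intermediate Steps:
$n = -91992$ ($n = -117838 + 25846 = -91992$)
$m{\left(L,j \right)} = -1079 - 83 L$ ($m{\left(L,j \right)} = \left(13 + L\right) \left(-83\right) = -1079 - 83 L$)
$\frac{n - 421586}{m{\left(225,647 \right)} + \left(-78143 + 48868\right)} = \frac{-91992 - 421586}{\left(-1079 - 18675\right) + \left(-78143 + 48868\right)} = - \frac{513578}{\left(-1079 - 18675\right) - 29275} = - \frac{513578}{-19754 - 29275} = - \frac{513578}{-49029} = \left(-513578\right) \left(- \frac{1}{49029}\right) = \frac{513578}{49029}$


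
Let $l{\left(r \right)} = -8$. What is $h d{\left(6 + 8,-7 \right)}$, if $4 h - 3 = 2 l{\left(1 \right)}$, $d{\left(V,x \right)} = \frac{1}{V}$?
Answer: $- \frac{13}{56} \approx -0.23214$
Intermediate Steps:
$h = - \frac{13}{4}$ ($h = \frac{3}{4} + \frac{2 \left(-8\right)}{4} = \frac{3}{4} + \frac{1}{4} \left(-16\right) = \frac{3}{4} - 4 = - \frac{13}{4} \approx -3.25$)
$h d{\left(6 + 8,-7 \right)} = - \frac{13}{4 \left(6 + 8\right)} = - \frac{13}{4 \cdot 14} = \left(- \frac{13}{4}\right) \frac{1}{14} = - \frac{13}{56}$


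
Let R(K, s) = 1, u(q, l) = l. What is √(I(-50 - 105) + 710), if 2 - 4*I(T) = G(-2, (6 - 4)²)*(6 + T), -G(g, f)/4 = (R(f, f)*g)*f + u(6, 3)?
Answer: √5822/2 ≈ 38.151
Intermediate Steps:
G(g, f) = -12 - 4*f*g (G(g, f) = -4*((1*g)*f + 3) = -4*(g*f + 3) = -4*(f*g + 3) = -4*(3 + f*g) = -12 - 4*f*g)
I(T) = -59/2 - 5*T (I(T) = ½ - (-12 - 4*(6 - 4)²*(-2))*(6 + T)/4 = ½ - (-12 - 4*2²*(-2))*(6 + T)/4 = ½ - (-12 - 4*4*(-2))*(6 + T)/4 = ½ - (-12 + 32)*(6 + T)/4 = ½ - 5*(6 + T) = ½ - (120 + 20*T)/4 = ½ + (-30 - 5*T) = -59/2 - 5*T)
√(I(-50 - 105) + 710) = √((-59/2 - 5*(-50 - 105)) + 710) = √((-59/2 - 5*(-155)) + 710) = √((-59/2 + 775) + 710) = √(1491/2 + 710) = √(2911/2) = √5822/2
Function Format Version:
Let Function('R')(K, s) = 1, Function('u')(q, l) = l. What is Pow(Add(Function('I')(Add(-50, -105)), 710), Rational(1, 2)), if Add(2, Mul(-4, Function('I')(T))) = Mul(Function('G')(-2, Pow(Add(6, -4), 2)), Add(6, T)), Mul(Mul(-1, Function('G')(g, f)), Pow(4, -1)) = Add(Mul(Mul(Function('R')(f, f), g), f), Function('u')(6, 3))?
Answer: Mul(Rational(1, 2), Pow(5822, Rational(1, 2))) ≈ 38.151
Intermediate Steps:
Function('G')(g, f) = Add(-12, Mul(-4, f, g)) (Function('G')(g, f) = Mul(-4, Add(Mul(Mul(1, g), f), 3)) = Mul(-4, Add(Mul(g, f), 3)) = Mul(-4, Add(Mul(f, g), 3)) = Mul(-4, Add(3, Mul(f, g))) = Add(-12, Mul(-4, f, g)))
Function('I')(T) = Add(Rational(-59, 2), Mul(-5, T)) (Function('I')(T) = Add(Rational(1, 2), Mul(Rational(-1, 4), Mul(Add(-12, Mul(-4, Pow(Add(6, -4), 2), -2)), Add(6, T)))) = Add(Rational(1, 2), Mul(Rational(-1, 4), Mul(Add(-12, Mul(-4, Pow(2, 2), -2)), Add(6, T)))) = Add(Rational(1, 2), Mul(Rational(-1, 4), Mul(Add(-12, Mul(-4, 4, -2)), Add(6, T)))) = Add(Rational(1, 2), Mul(Rational(-1, 4), Mul(Add(-12, 32), Add(6, T)))) = Add(Rational(1, 2), Mul(Rational(-1, 4), Mul(20, Add(6, T)))) = Add(Rational(1, 2), Mul(Rational(-1, 4), Add(120, Mul(20, T)))) = Add(Rational(1, 2), Add(-30, Mul(-5, T))) = Add(Rational(-59, 2), Mul(-5, T)))
Pow(Add(Function('I')(Add(-50, -105)), 710), Rational(1, 2)) = Pow(Add(Add(Rational(-59, 2), Mul(-5, Add(-50, -105))), 710), Rational(1, 2)) = Pow(Add(Add(Rational(-59, 2), Mul(-5, -155)), 710), Rational(1, 2)) = Pow(Add(Add(Rational(-59, 2), 775), 710), Rational(1, 2)) = Pow(Add(Rational(1491, 2), 710), Rational(1, 2)) = Pow(Rational(2911, 2), Rational(1, 2)) = Mul(Rational(1, 2), Pow(5822, Rational(1, 2)))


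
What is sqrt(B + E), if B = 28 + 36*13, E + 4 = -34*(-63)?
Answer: sqrt(2634) ≈ 51.323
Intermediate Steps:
E = 2138 (E = -4 - 34*(-63) = -4 + 2142 = 2138)
B = 496 (B = 28 + 468 = 496)
sqrt(B + E) = sqrt(496 + 2138) = sqrt(2634)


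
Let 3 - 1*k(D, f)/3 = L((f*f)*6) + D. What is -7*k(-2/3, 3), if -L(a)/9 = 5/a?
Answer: -189/2 ≈ -94.500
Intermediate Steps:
L(a) = -45/a
k(D, f) = 9 - 3*D + 45/(2*f²) (k(D, f) = 9 - 3*(-45*1/(6*f²) + D) = 9 - 3*(-15/(2*f²) + D) = 9 - 3*(D - 15/(2*f²)) = 9 + (-3*D + 45/(2*f²)) = 9 - 3*D + 45/(2*f²))
-7*k(-2/3, 3) = -7*(9 - (-6)/3 + (45/2)/3²) = -7*(9 - (-6)/3 + (45/2)*(⅑)) = -7*(9 - 3*(-⅔) + 5/2) = -7*(9 + 2 + 5/2) = -7*27/2 = -189/2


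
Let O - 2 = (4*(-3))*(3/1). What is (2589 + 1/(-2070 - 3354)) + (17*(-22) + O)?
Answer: 11829743/5424 ≈ 2181.0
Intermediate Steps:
O = -34 (O = 2 + (4*(-3))*(3/1) = 2 - 36 = -34)
(2589 + 1/(-2070 - 3354)) + (17*(-22) + O) = (2589 + 1/(-2070 - 3354)) + (17*(-22) - 34) = (2589 + 1/(-5424)) + (-374 - 34) = (2589 - 1/5424) - 408 = 14042735/5424 - 408 = 11829743/5424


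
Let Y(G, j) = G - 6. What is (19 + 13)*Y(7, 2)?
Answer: 32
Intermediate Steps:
Y(G, j) = -6 + G
(19 + 13)*Y(7, 2) = (19 + 13)*(-6 + 7) = 32*1 = 32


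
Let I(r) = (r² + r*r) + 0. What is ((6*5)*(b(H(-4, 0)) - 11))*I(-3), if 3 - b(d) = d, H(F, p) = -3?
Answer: -2700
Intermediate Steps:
b(d) = 3 - d
I(r) = 2*r² (I(r) = (r² + r²) + 0 = 2*r² + 0 = 2*r²)
((6*5)*(b(H(-4, 0)) - 11))*I(-3) = ((6*5)*((3 - 1*(-3)) - 11))*(2*(-3)²) = (30*((3 + 3) - 11))*(2*9) = (30*(6 - 11))*18 = (30*(-5))*18 = -150*18 = -2700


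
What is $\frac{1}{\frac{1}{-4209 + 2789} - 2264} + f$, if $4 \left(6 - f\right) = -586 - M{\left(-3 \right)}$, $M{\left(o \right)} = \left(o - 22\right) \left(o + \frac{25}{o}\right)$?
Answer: $\frac{717988670}{3214881} \approx 223.33$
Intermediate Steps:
$M{\left(o \right)} = \left(-22 + o\right) \left(o + \frac{25}{o}\right)$
$f = \frac{670}{3}$ ($f = 6 - \frac{-586 - \left(25 + \left(-3\right)^{2} - \frac{550}{-3} - -66\right)}{4} = 6 - \frac{-586 - \left(25 + 9 - - \frac{550}{3} + 66\right)}{4} = 6 - \frac{-586 - \left(25 + 9 + \frac{550}{3} + 66\right)}{4} = 6 - \frac{-586 - \frac{850}{3}}{4} = 6 - - \frac{652}{3} = 6 + \frac{652}{3} = \frac{670}{3} \approx 223.33$)
$\frac{1}{\frac{1}{-4209 + 2789} - 2264} + f = \frac{1}{\frac{1}{-4209 + 2789} - 2264} + \frac{670}{3} = \frac{1}{\frac{1}{-1420} - 2264} + \frac{670}{3} = \frac{1}{- \frac{1}{1420} - 2264} + \frac{670}{3} = \frac{1}{- \frac{3214881}{1420}} + \frac{670}{3} = - \frac{1420}{3214881} + \frac{670}{3} = \frac{717988670}{3214881}$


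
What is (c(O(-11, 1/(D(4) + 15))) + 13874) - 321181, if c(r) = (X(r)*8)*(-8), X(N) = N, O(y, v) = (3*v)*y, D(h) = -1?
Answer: -2150093/7 ≈ -3.0716e+5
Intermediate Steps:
O(y, v) = 3*v*y
c(r) = -64*r (c(r) = (r*8)*(-8) = (8*r)*(-8) = -64*r)
(c(O(-11, 1/(D(4) + 15))) + 13874) - 321181 = (-192*(-11)/(-1 + 15) + 13874) - 321181 = (-192*(-11)/14 + 13874) - 321181 = (-64*(-33/14) + 13874) - 321181 = (1056/7 + 13874) - 321181 = 98174/7 - 321181 = -2150093/7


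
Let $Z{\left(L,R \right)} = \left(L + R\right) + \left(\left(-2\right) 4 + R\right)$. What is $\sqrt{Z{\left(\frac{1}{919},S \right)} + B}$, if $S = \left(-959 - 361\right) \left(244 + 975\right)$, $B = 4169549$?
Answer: $\frac{2 \sqrt{200874822415}}{919} \approx 975.39$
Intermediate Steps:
$S = -1609080$ ($S = \left(-1320\right) 1219 = -1609080$)
$Z{\left(L,R \right)} = -8 + L + 2 R$ ($Z{\left(L,R \right)} = \left(L + R\right) + \left(-8 + R\right) = -8 + L + 2 R$)
$\sqrt{Z{\left(\frac{1}{919},S \right)} + B} = \sqrt{\left(-8 + \frac{1}{919} + 2 \left(-1609080\right)\right) + 4169549} = \sqrt{\left(-8 + \frac{1}{919} - 3218160\right) + 4169549} = \sqrt{- \frac{2957496391}{919} + 4169549} = \sqrt{\frac{874319140}{919}} = \frac{2 \sqrt{200874822415}}{919}$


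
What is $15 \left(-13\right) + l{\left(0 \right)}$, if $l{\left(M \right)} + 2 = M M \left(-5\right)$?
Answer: $-197$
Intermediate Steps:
$l{\left(M \right)} = -2 - 5 M^{2}$ ($l{\left(M \right)} = -2 + M M \left(-5\right) = -2 + M^{2} \left(-5\right) = -2 - 5 M^{2}$)
$15 \left(-13\right) + l{\left(0 \right)} = 15 \left(-13\right) - \left(2 + 5 \cdot 0^{2}\right) = -195 - 2 = -197$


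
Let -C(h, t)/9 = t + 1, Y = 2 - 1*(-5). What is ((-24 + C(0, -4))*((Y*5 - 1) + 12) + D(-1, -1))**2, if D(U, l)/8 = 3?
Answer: 26244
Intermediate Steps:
D(U, l) = 24 (D(U, l) = 8*3 = 24)
Y = 7 (Y = 2 + 5 = 7)
C(h, t) = -9 - 9*t (C(h, t) = -9*(t + 1) = -9*(1 + t) = -9 - 9*t)
((-24 + C(0, -4))*((Y*5 - 1) + 12) + D(-1, -1))**2 = ((-24 + (-9 - 9*(-4)))*((7*5 - 1) + 12) + 24)**2 = ((-24 + (-9 + 36))*((35 - 1) + 12) + 24)**2 = ((-24 + 27)*(34 + 12) + 24)**2 = (3*46 + 24)**2 = (138 + 24)**2 = 162**2 = 26244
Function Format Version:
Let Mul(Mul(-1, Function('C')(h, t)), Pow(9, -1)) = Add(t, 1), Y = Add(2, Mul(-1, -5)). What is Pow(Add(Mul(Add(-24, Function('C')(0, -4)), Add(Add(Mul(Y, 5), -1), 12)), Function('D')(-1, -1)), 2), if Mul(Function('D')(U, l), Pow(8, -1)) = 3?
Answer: 26244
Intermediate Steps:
Function('D')(U, l) = 24 (Function('D')(U, l) = Mul(8, 3) = 24)
Y = 7 (Y = Add(2, 5) = 7)
Function('C')(h, t) = Add(-9, Mul(-9, t)) (Function('C')(h, t) = Mul(-9, Add(t, 1)) = Mul(-9, Add(1, t)) = Add(-9, Mul(-9, t)))
Pow(Add(Mul(Add(-24, Function('C')(0, -4)), Add(Add(Mul(Y, 5), -1), 12)), Function('D')(-1, -1)), 2) = Pow(Add(Mul(Add(-24, Add(-9, Mul(-9, -4))), Add(Add(Mul(7, 5), -1), 12)), 24), 2) = Pow(Add(Mul(Add(-24, Add(-9, 36)), Add(Add(35, -1), 12)), 24), 2) = Pow(Add(Mul(Add(-24, 27), Add(34, 12)), 24), 2) = Pow(Add(Mul(3, 46), 24), 2) = Pow(Add(138, 24), 2) = Pow(162, 2) = 26244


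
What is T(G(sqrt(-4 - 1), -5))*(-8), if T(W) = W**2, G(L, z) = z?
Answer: -200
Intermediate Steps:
T(G(sqrt(-4 - 1), -5))*(-8) = (-5)**2*(-8) = 25*(-8) = -200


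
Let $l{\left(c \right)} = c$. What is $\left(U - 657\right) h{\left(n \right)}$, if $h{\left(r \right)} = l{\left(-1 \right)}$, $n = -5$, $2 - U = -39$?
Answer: $616$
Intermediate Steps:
$U = 41$ ($U = 2 - -39 = 2 + 39 = 41$)
$h{\left(r \right)} = -1$
$\left(U - 657\right) h{\left(n \right)} = \left(41 - 657\right) \left(-1\right) = \left(-616\right) \left(-1\right) = 616$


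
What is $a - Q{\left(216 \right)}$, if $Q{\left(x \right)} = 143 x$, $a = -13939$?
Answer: $-44827$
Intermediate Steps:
$a - Q{\left(216 \right)} = -13939 - 143 \cdot 216 = -13939 - 30888 = -44827$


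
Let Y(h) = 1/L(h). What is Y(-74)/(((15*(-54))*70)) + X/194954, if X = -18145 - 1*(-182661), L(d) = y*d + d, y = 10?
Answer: 3796519377877/4498933962600 ≈ 0.84387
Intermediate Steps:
L(d) = 11*d (L(d) = 10*d + d = 11*d)
X = 164516 (X = -18145 + 182661 = 164516)
Y(h) = 1/(11*h)
Y(-74)/(((15*(-54))*70)) + X/194954 = ((1/11)/(-74))/(((15*(-54))*70)) + 164516/194954 = ((1/11)*(-1/74))/((-810*70)) + 164516*(1/194954) = -1/814/(-56700) + 82258/97477 = -1/814*(-1/56700) + 82258/97477 = 1/46153800 + 82258/97477 = 3796519377877/4498933962600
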